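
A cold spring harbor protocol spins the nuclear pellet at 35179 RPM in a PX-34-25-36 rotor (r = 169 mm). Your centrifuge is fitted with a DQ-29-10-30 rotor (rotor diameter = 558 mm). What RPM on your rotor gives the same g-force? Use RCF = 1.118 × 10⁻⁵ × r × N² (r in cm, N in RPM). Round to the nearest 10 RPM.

27380 RPM

Original rotor: r = 169 mm = 16.9 cm
RCF_original = 1.118 × 10⁻⁵ × 16.9 × (35179)² = 1.118 × 10⁻⁵ × 16.9 × 1,237,562,041 ≈ 233,827.4 × g
Your rotor: r = 558 mm / 2 = 279 mm = 27.9 cm
233,827.4 = 1.118 × 10⁻⁵ × 27.9 × N²
N² = 233,827.4 / (31.1922 × 10⁻⁵) = 749,634,203
N ≈ √749,634,203 ≈ 27,379.4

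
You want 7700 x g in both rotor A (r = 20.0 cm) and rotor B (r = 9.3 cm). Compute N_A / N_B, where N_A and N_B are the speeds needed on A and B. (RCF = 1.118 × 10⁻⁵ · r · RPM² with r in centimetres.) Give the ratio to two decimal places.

0.68

At fixed RCF, N ∝ 1/√r, so N_A/N_B = √(r_B/r_A) = √(9.3/20.0) = √0.465000 = 0.6819.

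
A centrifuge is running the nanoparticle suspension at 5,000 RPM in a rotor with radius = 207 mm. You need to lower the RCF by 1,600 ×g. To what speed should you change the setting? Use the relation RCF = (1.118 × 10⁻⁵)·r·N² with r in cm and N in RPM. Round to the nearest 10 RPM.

≈ 4250 RPM

r = 207 mm = 20.7 cm
Current RCF = 1.118 × 10⁻⁵ × 20.7 × (5000)² = 1.118 × 10⁻⁵ × 20.7 × 25,000,000 ≈ 5,785.6 × g
Target RCF = 5,785.6 − 1,600 = 4,185.6 × g
N² = 4,185.6 / (23.1426 × 10⁻⁵) = 18,086,127
N ≈ √18,086,127 ≈ 4,252.8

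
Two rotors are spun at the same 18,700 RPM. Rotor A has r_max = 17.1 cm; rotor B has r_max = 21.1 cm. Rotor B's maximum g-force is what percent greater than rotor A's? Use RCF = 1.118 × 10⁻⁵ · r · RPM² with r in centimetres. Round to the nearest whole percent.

At equal RPM, RCF scales linearly with r: ratio = 21.1 / 17.1 = 1.2339.
So rotor B delivers 23.4% more g-force.

23%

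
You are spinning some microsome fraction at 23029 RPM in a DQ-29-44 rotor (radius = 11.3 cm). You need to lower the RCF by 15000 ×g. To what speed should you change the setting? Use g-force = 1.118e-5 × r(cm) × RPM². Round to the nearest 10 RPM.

≈ 20290 RPM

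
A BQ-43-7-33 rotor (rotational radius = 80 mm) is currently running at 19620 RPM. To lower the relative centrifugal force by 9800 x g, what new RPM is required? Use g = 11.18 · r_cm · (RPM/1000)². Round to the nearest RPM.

r = 80 mm = 8.0 cm
Current RCF = 11.18 × 8 × (19.62)² = 11.18 × 8 × 384.9444 ≈ 34,429.4 × g
Target RCF = 34,429.4 − 9,800 = 24,629.4 × g
(N/1000)² = 24,629.4 / 89.44 = 275.3734
N = 1000 × √275.3734 ≈ 16,594.4

16594 RPM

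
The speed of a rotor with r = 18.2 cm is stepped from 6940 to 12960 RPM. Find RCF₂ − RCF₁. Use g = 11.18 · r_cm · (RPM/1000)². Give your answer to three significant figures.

RCF₁ = 11.18 × 18.2 × (6.94)² = 11.18 × 18.2 × 48.1636 ≈ 9,800.1 × g
RCF₂ = 11.18 × 18.2 × (12.96)² = 11.18 × 18.2 × 167.9616 ≈ 34,176.2 × g
Increase = 34,176.2 − 9,800.1 = 24,376.1

≈ 24400 g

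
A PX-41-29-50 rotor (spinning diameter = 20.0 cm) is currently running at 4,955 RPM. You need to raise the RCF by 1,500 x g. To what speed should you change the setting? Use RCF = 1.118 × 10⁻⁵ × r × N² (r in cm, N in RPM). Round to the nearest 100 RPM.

≈ 6200 RPM

r = 20.0 / 2 = 10 cm
Current RCF = 1.118 × 10⁻⁵ × 10 × (4955)² = 1.118 × 10⁻⁵ × 10 × 24,552,025 ≈ 2,744.9 × g
Target RCF = 2,744.9 + 1,500 = 4,244.9 × g
N² = 4,244.9 / (11.18 × 10⁻⁵) = 37,968,694
N ≈ √37,968,694 ≈ 6,161.9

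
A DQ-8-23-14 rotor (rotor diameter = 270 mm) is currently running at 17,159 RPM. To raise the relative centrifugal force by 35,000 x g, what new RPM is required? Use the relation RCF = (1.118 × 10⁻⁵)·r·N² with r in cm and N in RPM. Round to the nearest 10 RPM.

22940 RPM

r = 270 mm / 2 = 135 mm = 13.5 cm
Current RCF = 1.118 × 10⁻⁵ × 13.5 × (17159)² = 1.118 × 10⁻⁵ × 13.5 × 294,431,281 ≈ 44,438.5 × g
Target RCF = 44,438.5 + 35,000 = 79,438.5 × g
N² = 79,438.5 / (15.093 × 10⁻⁵) = 526,326,774
N ≈ √526,326,774 ≈ 22,941.8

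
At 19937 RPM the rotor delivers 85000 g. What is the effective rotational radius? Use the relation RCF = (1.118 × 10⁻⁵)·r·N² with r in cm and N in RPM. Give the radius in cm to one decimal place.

85000 = 1.118 × 10⁻⁵ × r × (19937)²
r = 85000 / (1.118 × 10⁻⁵ × 397,483,969) = 85000 / 4443.871 ≈ 19.127 cm

≈ 19.1 cm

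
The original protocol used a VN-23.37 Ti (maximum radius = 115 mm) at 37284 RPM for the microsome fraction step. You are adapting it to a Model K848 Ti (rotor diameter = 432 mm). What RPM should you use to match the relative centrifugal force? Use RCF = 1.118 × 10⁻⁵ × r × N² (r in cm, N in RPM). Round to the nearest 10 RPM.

Original rotor: r = 115 mm = 11.5 cm
RCF = 1.118 × 10⁻⁵ × r × N²
RCF_original = 1.118 × 10⁻⁵ × 11.5 × (37284)² = 1.118 × 10⁻⁵ × 11.5 × 1,390,096,656 ≈ 178,724.7 × g
Your rotor: r = 432 mm / 2 = 216 mm = 21.6 cm
178,724.7 = 1.118 × 10⁻⁵ × 21.6 × N²
N² = 178,724.7 / (24.1488 × 10⁻⁵) = 740,097,645
N ≈ √740,097,645 ≈ 27,204.7

≈ 27200 RPM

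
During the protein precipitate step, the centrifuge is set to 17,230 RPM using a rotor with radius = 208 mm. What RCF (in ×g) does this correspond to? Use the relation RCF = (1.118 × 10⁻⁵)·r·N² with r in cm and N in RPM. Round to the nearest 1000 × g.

r = 208 mm = 20.8 cm
RCF = 1.118 × 10⁻⁵ × 20.8 × (17230)² = 1.118 × 10⁻⁵ × 20.8 × 296,872,900 ≈ 69,036 × g

RCF ≈ 69000 ×g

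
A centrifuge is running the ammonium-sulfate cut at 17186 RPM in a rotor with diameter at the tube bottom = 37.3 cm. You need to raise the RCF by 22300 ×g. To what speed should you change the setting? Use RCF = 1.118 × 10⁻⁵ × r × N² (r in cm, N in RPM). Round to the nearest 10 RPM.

≈ 20060 RPM

r = 37.3 / 2 = 18.65 cm
Current RCF = 1.118 × 10⁻⁵ × 18.65 × (17186)² = 1.118 × 10⁻⁵ × 18.65 × 295,358,596 ≈ 61,584.3 × g
Target RCF = 61,584.3 + 22,300 = 83,884.3 × g
N² = 83,884.3 / (20.8507 × 10⁻⁵) = 402,309,275
N ≈ √402,309,275 ≈ 20,057.6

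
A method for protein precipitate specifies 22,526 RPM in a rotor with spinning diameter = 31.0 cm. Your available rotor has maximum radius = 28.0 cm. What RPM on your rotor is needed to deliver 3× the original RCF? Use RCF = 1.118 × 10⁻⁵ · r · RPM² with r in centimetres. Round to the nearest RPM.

29029 RPM

Original rotor: r = 31.0 / 2 = 15.5 cm
RCF_original = 1.118 × 10⁻⁵ × 15.5 × (22526)² = 1.118 × 10⁻⁵ × 15.5 × 507,420,676 ≈ 87,930.9 × g
Target RCF = 3 × 87,930.9 ≈ 263,792.7 × g
263,792.7 = 1.118 × 10⁻⁵ × 28 × N²
N² = 263,792.7 / (31.304 × 10⁻⁵) = 842,680,488
N ≈ √842,680,488 ≈ 29,029.0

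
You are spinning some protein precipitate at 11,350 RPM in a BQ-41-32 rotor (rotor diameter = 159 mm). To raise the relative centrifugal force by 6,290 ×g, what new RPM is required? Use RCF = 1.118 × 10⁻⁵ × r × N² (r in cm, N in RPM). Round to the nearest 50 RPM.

14150 RPM

r = 159 mm / 2 = 79.5 mm = 7.95 cm
Current RCF = 1.118 × 10⁻⁵ × 7.95 × (11350)² = 1.118 × 10⁻⁵ × 7.95 × 128,822,500 ≈ 11,449.9 × g
Target RCF = 11,449.9 + 6,290 = 17,739.9 × g
N² = 17,739.9 / (8.8881 × 10⁻⁵) = 199,591,589
N ≈ √199,591,589 ≈ 14,127.7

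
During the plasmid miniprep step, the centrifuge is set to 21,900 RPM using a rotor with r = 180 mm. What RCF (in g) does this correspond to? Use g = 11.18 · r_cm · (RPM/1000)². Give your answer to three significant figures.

r = 180 mm = 18.0 cm
RCF = 11.18 × r × (N/1000)²
RCF = 11.18 × 18 × (21.9)² = 11.18 × 18 × 479.61 ≈ 96,516.7 × g

96500 g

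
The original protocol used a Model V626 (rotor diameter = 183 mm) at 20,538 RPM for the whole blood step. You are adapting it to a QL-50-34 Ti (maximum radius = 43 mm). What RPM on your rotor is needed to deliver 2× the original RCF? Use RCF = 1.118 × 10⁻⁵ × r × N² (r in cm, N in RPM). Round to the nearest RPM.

42369 RPM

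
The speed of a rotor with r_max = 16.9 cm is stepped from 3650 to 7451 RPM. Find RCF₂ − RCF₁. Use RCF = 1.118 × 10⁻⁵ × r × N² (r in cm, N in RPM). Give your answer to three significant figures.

≈ 7970 ×g

RCF₁ = 1.118 × 10⁻⁵ × 16.9 × (3650)² = 1.118 × 10⁻⁵ × 16.9 × 13,322,500 ≈ 2,517.2 × g
RCF₂ = 1.118 × 10⁻⁵ × 16.9 × (7451)² = 1.118 × 10⁻⁵ × 16.9 × 55,517,401 ≈ 10,489.6 × g
Increase = 10,489.6 − 2,517.2 = 7,972.4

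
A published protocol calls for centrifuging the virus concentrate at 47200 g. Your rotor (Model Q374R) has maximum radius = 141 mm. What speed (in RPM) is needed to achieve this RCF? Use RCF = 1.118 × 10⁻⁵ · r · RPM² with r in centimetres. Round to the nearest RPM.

≈ 17304 RPM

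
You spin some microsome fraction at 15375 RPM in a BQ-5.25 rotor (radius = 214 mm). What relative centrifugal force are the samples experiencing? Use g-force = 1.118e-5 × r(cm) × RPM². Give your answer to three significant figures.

56600 x g

r = 214 mm = 21.4 cm
RCF = 1.118 × 10⁻⁵ × 21.4 × (15375)² = 1.118 × 10⁻⁵ × 21.4 × 236,390,625 ≈ 56,556.9 × g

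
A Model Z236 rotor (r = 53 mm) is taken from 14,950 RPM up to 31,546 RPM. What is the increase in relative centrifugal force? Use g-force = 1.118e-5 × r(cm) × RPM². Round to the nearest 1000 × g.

46000 × g

r = 53 mm = 5.3 cm
RCF₁ = 1.118 × 10⁻⁵ × 5.3 × (14950)² = 1.118 × 10⁻⁵ × 5.3 × 223,502,500 ≈ 13,243.4 × g
RCF₂ = 1.118 × 10⁻⁵ × 5.3 × (31546)² = 1.118 × 10⁻⁵ × 5.3 × 995,150,116 ≈ 58,966.6 × g
Increase = 58,966.6 − 13,243.4 = 45,723.2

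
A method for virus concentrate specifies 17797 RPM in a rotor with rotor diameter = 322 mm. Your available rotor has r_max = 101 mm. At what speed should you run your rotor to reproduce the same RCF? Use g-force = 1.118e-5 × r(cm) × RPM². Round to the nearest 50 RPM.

≈ 22450 RPM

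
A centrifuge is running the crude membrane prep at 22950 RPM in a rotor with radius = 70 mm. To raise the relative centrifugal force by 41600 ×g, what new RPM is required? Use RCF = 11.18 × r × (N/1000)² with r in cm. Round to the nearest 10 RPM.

32530 RPM

r = 70 mm = 7.0 cm
Current RCF = 11.18 × 7 × (22.95)² = 11.18 × 7 × 526.7025 ≈ 41,219.7 × g
Target RCF = 41,219.7 + 41,600 = 82,819.7 × g
(N/1000)² = 82,819.7 / 78.26 = 1058.263
N = 1000 × √1058.263 ≈ 32,531.0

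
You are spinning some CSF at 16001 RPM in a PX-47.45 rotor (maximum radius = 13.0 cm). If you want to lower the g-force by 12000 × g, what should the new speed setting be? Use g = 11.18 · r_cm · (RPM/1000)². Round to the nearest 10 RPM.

Current RCF = 11.18 × 13 × (16.001)² = 11.18 × 13 × 256.032001 ≈ 37,211.7 × g
Target RCF = 37,211.7 − 12,000 = 25,211.7 × g
(N/1000)² = 25,211.7 / 145.34 = 173.467
N = 1000 × √173.467 ≈ 13,170.7

13170 RPM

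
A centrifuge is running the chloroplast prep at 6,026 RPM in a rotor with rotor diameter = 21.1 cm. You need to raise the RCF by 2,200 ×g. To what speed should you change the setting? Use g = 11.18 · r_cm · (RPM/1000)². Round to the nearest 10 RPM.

N₂ ≈ 7410 RPM

r = 21.1 / 2 = 10.55 cm
Current RCF = 11.18 × 10.55 × (6.026)² = 11.18 × 10.55 × 36.312676 ≈ 4,283 × g
Target RCF = 4,283 + 2,200 = 6,483 × g
(N/1000)² = 6,483 / 117.949 = 54.96443
N = 1000 × √54.96443 ≈ 7,413.8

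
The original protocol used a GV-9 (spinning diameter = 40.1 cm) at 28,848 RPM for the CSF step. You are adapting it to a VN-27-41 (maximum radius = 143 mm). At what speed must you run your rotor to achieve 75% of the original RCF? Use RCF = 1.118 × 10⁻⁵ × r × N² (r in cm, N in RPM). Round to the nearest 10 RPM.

Original rotor: r = 40.1 / 2 = 20.05 cm
RCF_original = 1.118 × 10⁻⁵ × 20.05 × (28848)² = 1.118 × 10⁻⁵ × 20.05 × 832,207,104 ≈ 186,546.7 × g
Target RCF = 0.75 × 186,546.7 ≈ 139,910 × g
Your rotor: r = 143 mm = 14.3 cm
139,910 = 1.118 × 10⁻⁵ × 14.3 × N²
N² = 139,910 / (15.9874 × 10⁻⁵) = 875,126,662
N ≈ √875,126,662 ≈ 29,582.5

29580 RPM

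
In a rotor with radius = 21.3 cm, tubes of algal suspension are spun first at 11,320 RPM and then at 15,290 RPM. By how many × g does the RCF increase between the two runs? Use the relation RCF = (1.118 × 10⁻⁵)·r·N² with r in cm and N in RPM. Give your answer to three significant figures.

RCF₁ = 1.118 × 10⁻⁵ × 21.3 × (11320)² = 1.118 × 10⁻⁵ × 21.3 × 128,142,400 ≈ 30,515.1 × g
RCF₂ = 1.118 × 10⁻⁵ × 21.3 × (15290)² = 1.118 × 10⁻⁵ × 21.3 × 233,784,100 ≈ 55,671.9 × g
Increase = 55,671.9 − 30,515.1 = 25,156.8

25200 × g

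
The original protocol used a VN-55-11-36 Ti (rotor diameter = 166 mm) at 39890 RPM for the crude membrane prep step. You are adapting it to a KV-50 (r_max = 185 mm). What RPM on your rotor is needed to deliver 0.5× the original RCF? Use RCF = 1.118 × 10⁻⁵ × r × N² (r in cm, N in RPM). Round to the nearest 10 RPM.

Original rotor: r = 166 mm / 2 = 83 mm = 8.3 cm
RCF_original = 1.118 × 10⁻⁵ × 8.3 × (39890)² = 1.118 × 10⁻⁵ × 8.3 × 1,591,212,100 ≈ 147,654.9 × g
Target RCF = 0.5 × 147,654.9 ≈ 73,827.4 × g
Your rotor: r = 185 mm = 18.5 cm
73,827.4 = 1.118 × 10⁻⁵ × 18.5 × N²
N² = 73,827.4 / (20.683 × 10⁻⁵) = 356,947,251
N ≈ √356,947,251 ≈ 18,893.0

18890 RPM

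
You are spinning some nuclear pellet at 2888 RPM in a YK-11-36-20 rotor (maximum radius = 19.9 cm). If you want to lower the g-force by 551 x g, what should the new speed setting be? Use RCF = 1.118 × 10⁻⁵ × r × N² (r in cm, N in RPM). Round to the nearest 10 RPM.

Current RCF = 1.118 × 10⁻⁵ × 19.9 × (2888)² = 1.118 × 10⁻⁵ × 19.9 × 8,340,544 ≈ 1,855.6 × g
Target RCF = 1,855.6 − 551 = 1,304.6 × g
N² = 1,304.6 / (22.2482 × 10⁻⁵) = 5,863,845
N ≈ √5,863,845 ≈ 2,421.5

N₂ ≈ 2420 RPM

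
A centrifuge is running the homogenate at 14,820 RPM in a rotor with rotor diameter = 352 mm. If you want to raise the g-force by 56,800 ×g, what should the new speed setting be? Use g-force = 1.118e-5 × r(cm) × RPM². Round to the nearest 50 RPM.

N₂ ≈ 22550 RPM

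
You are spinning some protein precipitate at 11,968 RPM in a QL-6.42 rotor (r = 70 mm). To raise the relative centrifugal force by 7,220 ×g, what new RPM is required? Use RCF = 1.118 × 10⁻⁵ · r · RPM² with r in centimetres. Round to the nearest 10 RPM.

N₂ ≈ 15350 RPM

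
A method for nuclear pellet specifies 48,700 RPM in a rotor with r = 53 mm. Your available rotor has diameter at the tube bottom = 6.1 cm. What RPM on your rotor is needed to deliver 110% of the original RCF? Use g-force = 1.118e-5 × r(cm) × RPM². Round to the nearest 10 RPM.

Original rotor: r = 53 mm = 5.3 cm
RCF_original = 1.118 × 10⁻⁵ × 5.3 × (48700)² = 1.118 × 10⁻⁵ × 5.3 × 2,371,690,000 ≈ 140,532.1 × g
Target RCF = 1.1 × 140,532.1 ≈ 154,585.3 × g
Your rotor: r = 6.1 / 2 = 3.05 cm
154,585.3 = 1.118 × 10⁻⁵ × 3.05 × N²
N² = 154,585.3 / (3.4099 × 10⁻⁵) = 4,533,426,200
N ≈ √4,533,426,200 ≈ 67,330.7

67330 RPM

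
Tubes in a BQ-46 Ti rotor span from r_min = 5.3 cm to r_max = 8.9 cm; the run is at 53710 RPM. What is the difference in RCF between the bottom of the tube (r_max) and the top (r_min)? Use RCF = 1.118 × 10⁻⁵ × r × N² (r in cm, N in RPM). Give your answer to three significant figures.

≈ 116000 x g

RCF_max = 1.118 × 10⁻⁵ × 8.9 × (53710)² = 1.118 × 10⁻⁵ × 8.9 × 2,884,764,100 ≈ 287,039.8 × g
RCF_min = 1.118 × 10⁻⁵ × 5.3 × (53710)² = 1.118 × 10⁻⁵ × 5.3 × 2,884,764,100 ≈ 170,933.8 × g
ΔRCF = 287,039.8 − 170,933.8 = 116,106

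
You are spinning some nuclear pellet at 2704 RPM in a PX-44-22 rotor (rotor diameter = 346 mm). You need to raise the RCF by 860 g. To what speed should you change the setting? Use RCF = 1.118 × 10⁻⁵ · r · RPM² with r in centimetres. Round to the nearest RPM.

≈ 3429 RPM

r = 346 mm / 2 = 173 mm = 17.3 cm
Current RCF = 1.118 × 10⁻⁵ × 17.3 × (2704)² = 1.118 × 10⁻⁵ × 17.3 × 7,311,616 ≈ 1,414.2 × g
Target RCF = 1,414.2 + 860 = 2,274.2 × g
N² = 2,274.2 / (19.3414 × 10⁻⁵) = 11,758,197
N ≈ √11,758,197 ≈ 3,429.0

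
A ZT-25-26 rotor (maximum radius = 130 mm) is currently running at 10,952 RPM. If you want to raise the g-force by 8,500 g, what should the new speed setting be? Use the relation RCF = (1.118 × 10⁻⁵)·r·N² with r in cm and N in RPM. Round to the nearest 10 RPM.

r = 130 mm = 13.0 cm
Current RCF = 1.118 × 10⁻⁵ × 13 × (10952)² = 1.118 × 10⁻⁵ × 13 × 119,946,304 ≈ 17,433 × g
Target RCF = 17,433 + 8,500 = 25,933 × g
N² = 25,933 / (14.534 × 10⁻⁵) = 178,429,889
N ≈ √178,429,889 ≈ 13,357.8

13360 RPM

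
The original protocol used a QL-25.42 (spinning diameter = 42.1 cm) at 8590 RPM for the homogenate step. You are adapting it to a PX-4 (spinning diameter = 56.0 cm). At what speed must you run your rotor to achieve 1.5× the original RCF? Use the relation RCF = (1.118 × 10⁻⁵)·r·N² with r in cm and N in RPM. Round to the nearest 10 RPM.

Original rotor: r = 42.1 / 2 = 21.05 cm
RCF = 1.118 × 10⁻⁵ × r × N²
RCF_original = 1.118 × 10⁻⁵ × 21.05 × (8590)² = 1.118 × 10⁻⁵ × 21.05 × 73,788,100 ≈ 17,365.2 × g
Target RCF = 1.5 × 17,365.2 ≈ 26,047.8 × g
Your rotor: r = 56.0 / 2 = 28 cm
26,047.8 = 1.118 × 10⁻⁵ × 28 × N²
N² = 26,047.8 / (31.304 × 10⁻⁵) = 83,209,175
N ≈ √83,209,175 ≈ 9,121.9

9120 RPM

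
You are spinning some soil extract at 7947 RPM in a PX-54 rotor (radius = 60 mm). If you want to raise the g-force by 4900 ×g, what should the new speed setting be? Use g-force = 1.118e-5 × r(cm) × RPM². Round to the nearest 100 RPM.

11700 RPM

r = 60 mm = 6.0 cm
Current RCF = 1.118 × 10⁻⁵ × 6 × (7947)² = 1.118 × 10⁻⁵ × 6 × 63,154,809 ≈ 4,236.4 × g
Target RCF = 4,236.4 + 4,900 = 9,136.4 × g
N² = 9,136.4 / (6.708 × 10⁻⁵) = 136,201,550
N ≈ √136,201,550 ≈ 11,670.5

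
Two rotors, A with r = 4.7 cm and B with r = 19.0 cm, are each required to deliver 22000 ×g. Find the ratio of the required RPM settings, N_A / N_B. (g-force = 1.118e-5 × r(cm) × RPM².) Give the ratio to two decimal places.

At fixed RCF, N ∝ 1/√r, so N_A/N_B = √(r_B/r_A) = √(19.0/4.7) = √4.042553 = 2.0106.

2.01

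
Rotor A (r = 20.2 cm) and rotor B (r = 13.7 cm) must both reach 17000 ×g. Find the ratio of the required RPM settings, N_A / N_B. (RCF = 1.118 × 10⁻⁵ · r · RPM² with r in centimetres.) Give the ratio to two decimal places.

0.82

At fixed RCF, N ∝ 1/√r, so N_A/N_B = √(r_B/r_A) = √(13.7/20.2) = √0.678218 = 0.8235.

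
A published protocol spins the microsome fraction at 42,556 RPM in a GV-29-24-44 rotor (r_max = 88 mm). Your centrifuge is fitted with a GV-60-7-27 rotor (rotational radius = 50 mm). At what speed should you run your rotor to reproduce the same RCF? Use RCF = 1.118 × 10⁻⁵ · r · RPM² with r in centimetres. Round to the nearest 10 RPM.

Original rotor: r = 88 mm = 8.8 cm
RCF_original = 1.118 × 10⁻⁵ × 8.8 × (42556)² = 1.118 × 10⁻⁵ × 8.8 × 1,811,013,136 ≈ 178,174.7 × g
Your rotor: r = 50 mm = 5.0 cm
178,174.7 = 1.118 × 10⁻⁵ × 5 × N²
N² = 178,174.7 / (5.59 × 10⁻⁵) = 3,187,382,826
N ≈ √3,187,382,826 ≈ 56,456.9

≈ 56460 RPM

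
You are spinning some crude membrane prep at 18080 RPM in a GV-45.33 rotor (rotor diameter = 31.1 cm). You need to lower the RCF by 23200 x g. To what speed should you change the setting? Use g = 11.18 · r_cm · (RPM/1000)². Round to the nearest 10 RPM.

13910 RPM

r = 31.1 / 2 = 15.55 cm
Current RCF = 11.18 × 15.55 × (18.08)² = 11.18 × 15.55 × 326.8864 ≈ 56,828.9 × g
Target RCF = 56,828.9 − 23,200 = 33,628.9 × g
(N/1000)² = 33,628.9 / 173.849 = 193.4374
N = 1000 × √193.4374 ≈ 13,908.2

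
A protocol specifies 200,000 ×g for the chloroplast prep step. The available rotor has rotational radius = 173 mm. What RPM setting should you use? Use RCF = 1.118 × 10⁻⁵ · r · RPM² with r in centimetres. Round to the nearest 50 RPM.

≈ 32150 RPM

r = 173 mm = 17.3 cm
200,000 = 1.118 × 10⁻⁵ × 17.3 × N²
N² = 200,000 / (19.3414 × 10⁻⁵) = 1,034,051,310
N ≈ √1,034,051,310 ≈ 32,156.7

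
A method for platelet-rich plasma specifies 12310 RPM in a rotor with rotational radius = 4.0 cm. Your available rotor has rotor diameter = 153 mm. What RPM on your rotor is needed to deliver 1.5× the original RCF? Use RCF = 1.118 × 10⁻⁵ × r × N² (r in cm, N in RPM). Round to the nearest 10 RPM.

≈ 10900 RPM

RCF_original = 1.118 × 10⁻⁵ × 4 × (12310)² = 1.118 × 10⁻⁵ × 4 × 151,536,100 ≈ 6,776.7 × g
Target RCF = 1.5 × 6,776.7 ≈ 10,165 × g
Your rotor: r = 153 mm / 2 = 76.5 mm = 7.65 cm
10,165 = 1.118 × 10⁻⁵ × 7.65 × N²
N² = 10,165 / (8.5527 × 10⁻⁵) = 118,851,357
N ≈ √118,851,357 ≈ 10,901.9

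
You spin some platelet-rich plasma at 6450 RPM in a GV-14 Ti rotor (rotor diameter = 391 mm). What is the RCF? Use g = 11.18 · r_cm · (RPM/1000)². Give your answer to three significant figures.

r = 391 mm / 2 = 195.5 mm = 19.55 cm
RCF = 11.18 × r × (N/1000)²
RCF = 11.18 × 19.55 × (6.45)² = 11.18 × 19.55 × 41.6025 ≈ 9,093 × g

9090 ×g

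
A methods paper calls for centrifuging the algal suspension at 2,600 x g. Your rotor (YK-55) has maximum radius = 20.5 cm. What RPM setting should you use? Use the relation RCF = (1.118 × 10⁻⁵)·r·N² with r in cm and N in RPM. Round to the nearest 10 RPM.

N ≈ 3370 RPM

2,600 = 1.118 × 10⁻⁵ × 20.5 × N²
N² = 2,600 / (22.919 × 10⁻⁵) = 11,344,299
N ≈ √11,344,299 ≈ 3,368.1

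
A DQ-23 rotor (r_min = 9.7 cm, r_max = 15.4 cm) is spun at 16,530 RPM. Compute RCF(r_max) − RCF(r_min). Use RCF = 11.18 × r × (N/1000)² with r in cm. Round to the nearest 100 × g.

≈ 17400 x g

RCF_max = 11.18 × 15.4 × (16.53)² = 11.18 × 15.4 × 273.2409 ≈ 47,044.4 × g
RCF_min = 11.18 × 9.7 × (16.53)² = 11.18 × 9.7 × 273.2409 ≈ 29,631.9 × g
ΔRCF = 47,044.4 − 29,631.9 = 17,412.5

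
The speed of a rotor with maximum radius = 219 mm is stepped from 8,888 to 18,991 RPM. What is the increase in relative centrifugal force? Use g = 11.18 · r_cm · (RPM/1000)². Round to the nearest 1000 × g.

69000 g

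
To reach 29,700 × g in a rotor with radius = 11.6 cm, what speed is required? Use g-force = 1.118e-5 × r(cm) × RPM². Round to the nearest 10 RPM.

≈ 15130 RPM

29,700 = 1.118 × 10⁻⁵ × 11.6 × N²
N² = 29,700 / (12.9688 × 10⁻⁵) = 229,011,165
N ≈ √229,011,165 ≈ 15,133.1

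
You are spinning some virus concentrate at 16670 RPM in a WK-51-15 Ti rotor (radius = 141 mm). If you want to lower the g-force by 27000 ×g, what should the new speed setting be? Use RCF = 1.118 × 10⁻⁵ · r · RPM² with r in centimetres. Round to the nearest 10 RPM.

r = 141 mm = 14.1 cm
Current RCF = 1.118 × 10⁻⁵ × 14.1 × (16670)² = 1.118 × 10⁻⁵ × 14.1 × 277,888,900 ≈ 43,805.9 × g
Target RCF = 43,805.9 − 27,000 = 16,805.9 × g
N² = 16,805.9 / (15.7638 × 10⁻⁵) = 106,610,716
N ≈ √106,610,716 ≈ 10,325.2

N₂ ≈ 10330 RPM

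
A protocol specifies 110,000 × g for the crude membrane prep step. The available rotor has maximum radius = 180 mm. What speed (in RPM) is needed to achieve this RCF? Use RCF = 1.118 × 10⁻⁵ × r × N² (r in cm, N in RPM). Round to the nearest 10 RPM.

r = 180 mm = 18.0 cm
110,000 = 1.118 × 10⁻⁵ × 18 × N²
N² = 110,000 / (20.124 × 10⁻⁵) = 546,611,012
N ≈ √546,611,012 ≈ 23,379.7

23380 RPM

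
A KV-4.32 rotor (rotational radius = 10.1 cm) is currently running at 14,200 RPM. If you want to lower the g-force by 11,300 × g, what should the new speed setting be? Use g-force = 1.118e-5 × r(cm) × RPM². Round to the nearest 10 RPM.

10080 RPM

Current RCF = 1.118 × 10⁻⁵ × 10.1 × (14200)² = 1.118 × 10⁻⁵ × 10.1 × 201,640,000 ≈ 22,768.8 × g
Target RCF = 22,768.8 − 11,300 = 11,468.8 × g
N² = 11,468.8 / (11.2918 × 10⁻⁵) = 101,567,509
N ≈ √101,567,509 ≈ 10,078.1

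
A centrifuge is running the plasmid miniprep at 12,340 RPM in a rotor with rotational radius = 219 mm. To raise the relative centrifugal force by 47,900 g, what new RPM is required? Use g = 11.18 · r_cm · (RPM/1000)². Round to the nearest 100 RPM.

N₂ ≈ 18700 RPM

r = 219 mm = 21.9 cm
Current RCF = 11.18 × 21.9 × (12.34)² = 11.18 × 21.9 × 152.2756 ≈ 37,283.5 × g
Target RCF = 37,283.5 + 47,900 = 85,183.5 × g
(N/1000)² = 85,183.5 / 244.842 = 347.9121
N = 1000 × √347.9121 ≈ 18,652.4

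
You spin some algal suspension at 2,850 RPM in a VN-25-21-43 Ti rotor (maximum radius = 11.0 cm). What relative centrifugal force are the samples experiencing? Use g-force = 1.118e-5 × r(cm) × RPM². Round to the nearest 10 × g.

RCF ≈ 1000 g

RCF = 1.118 × 10⁻⁵ × r × N²
RCF = 1.118 × 10⁻⁵ × 11 × (2850)² = 1.118 × 10⁻⁵ × 11 × 8,122,500 ≈ 998.9 × g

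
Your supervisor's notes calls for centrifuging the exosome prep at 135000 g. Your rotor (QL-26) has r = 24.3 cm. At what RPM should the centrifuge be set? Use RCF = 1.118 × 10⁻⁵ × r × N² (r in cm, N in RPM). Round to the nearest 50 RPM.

22300 RPM

135,000 = 1.118 × 10⁻⁵ × 24.3 × N²
N² = 135,000 / (27.1674 × 10⁻⁵) = 496,919,102
N ≈ √496,919,102 ≈ 22,291.7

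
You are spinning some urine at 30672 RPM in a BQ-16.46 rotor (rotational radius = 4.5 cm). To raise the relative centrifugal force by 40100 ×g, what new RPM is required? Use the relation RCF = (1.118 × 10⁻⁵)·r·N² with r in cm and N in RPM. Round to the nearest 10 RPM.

Current RCF = 1.118 × 10⁻⁵ × 4.5 × (30672)² = 1.118 × 10⁻⁵ × 4.5 × 940,771,584 ≈ 47,330.2 × g
Target RCF = 47,330.2 + 40,100 = 87,430.2 × g
N² = 87,430.2 / (5.031 × 10⁻⁵) = 1,737,829,457
N ≈ √1,737,829,457 ≈ 41,687.3

N₂ ≈ 41690 RPM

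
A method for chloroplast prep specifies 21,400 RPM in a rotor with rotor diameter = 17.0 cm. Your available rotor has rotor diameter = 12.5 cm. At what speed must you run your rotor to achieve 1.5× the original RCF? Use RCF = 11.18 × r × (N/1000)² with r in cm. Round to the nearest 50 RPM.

≈ 30550 RPM

Original rotor: r = 17.0 / 2 = 8.5 cm
RCF_original = 11.18 × 8.5 × (21.4)² = 11.18 × 8.5 × 457.96 ≈ 43,519.9 × g
Target RCF = 1.5 × 43,519.9 ≈ 65,279.9 × g
Your rotor: r = 12.5 / 2 = 6.25 cm
65,279.9 = 11.18 × 6.25 × (N/1000)²
(N/1000)² = 65,279.9 / 69.875 = 934.2383
N = 1000 × √934.2383 ≈ 30,565.3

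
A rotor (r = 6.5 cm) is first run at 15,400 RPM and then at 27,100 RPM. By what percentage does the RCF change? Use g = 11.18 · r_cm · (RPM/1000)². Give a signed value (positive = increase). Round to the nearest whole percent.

+210%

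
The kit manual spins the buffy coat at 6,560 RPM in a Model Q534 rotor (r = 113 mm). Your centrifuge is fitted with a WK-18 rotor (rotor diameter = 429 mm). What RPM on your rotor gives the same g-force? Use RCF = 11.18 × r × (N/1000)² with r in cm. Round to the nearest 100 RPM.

Original rotor: r = 113 mm = 11.3 cm
RCF_original = 11.18 × 11.3 × (6.56)² = 11.18 × 11.3 × 43.0336 ≈ 5,436.6 × g
Your rotor: r = 429 mm / 2 = 214.5 mm = 21.45 cm
5,436.6 = 11.18 × 21.45 × (N/1000)²
(N/1000)² = 5,436.6 / 239.811 = 22.67035
N = 1000 × √22.67035 ≈ 4,761.3

≈ 4800 RPM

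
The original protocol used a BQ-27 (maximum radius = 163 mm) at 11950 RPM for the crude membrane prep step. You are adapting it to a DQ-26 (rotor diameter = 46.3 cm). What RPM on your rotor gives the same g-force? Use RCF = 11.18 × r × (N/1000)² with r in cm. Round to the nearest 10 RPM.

10030 RPM

Original rotor: r = 163 mm = 16.3 cm
RCF_original = 11.18 × 16.3 × (11.95)² = 11.18 × 16.3 × 142.8025 ≈ 26,023.5 × g
Your rotor: r = 46.3 / 2 = 23.15 cm
26,023.5 = 11.18 × 23.15 × (N/1000)²
(N/1000)² = 26,023.5 / 258.817 = 100.5479
N = 1000 × √100.5479 ≈ 10,027.4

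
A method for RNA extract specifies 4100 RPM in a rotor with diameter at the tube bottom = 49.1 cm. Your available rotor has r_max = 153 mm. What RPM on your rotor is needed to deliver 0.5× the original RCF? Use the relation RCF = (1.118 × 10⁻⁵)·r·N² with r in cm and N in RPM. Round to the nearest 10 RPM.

3670 RPM

Original rotor: r = 49.1 / 2 = 24.55 cm
RCF_original = 1.118 × 10⁻⁵ × 24.55 × (4100)² = 1.118 × 10⁻⁵ × 24.55 × 16,810,000 ≈ 4,613.8 × g
Target RCF = 0.5 × 4,613.8 ≈ 2,306.9 × g
Your rotor: r = 153 mm = 15.3 cm
2,306.9 = 1.118 × 10⁻⁵ × 15.3 × N²
N² = 2,306.9 / (17.1054 × 10⁻⁵) = 13,486,384
N ≈ √13,486,384 ≈ 3,672.4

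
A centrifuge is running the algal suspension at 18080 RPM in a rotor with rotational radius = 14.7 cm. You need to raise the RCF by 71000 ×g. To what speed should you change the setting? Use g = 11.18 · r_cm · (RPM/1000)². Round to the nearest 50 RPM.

27550 RPM

Current RCF = 11.18 × 14.7 × (18.08)² = 11.18 × 14.7 × 326.8864 ≈ 53,722.5 × g
Target RCF = 53,722.5 + 71,000 = 124,722.5 × g
(N/1000)² = 124,722.5 / 164.346 = 758.902
N = 1000 × √758.902 ≈ 27,548.2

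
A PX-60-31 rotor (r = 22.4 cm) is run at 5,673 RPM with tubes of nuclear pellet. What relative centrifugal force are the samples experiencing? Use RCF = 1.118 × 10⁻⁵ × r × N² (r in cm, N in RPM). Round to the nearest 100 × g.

≈ 8100 ×g

RCF = 1.118 × 10⁻⁵ × r × N²
RCF = 1.118 × 10⁻⁵ × 22.4 × (5673)² = 1.118 × 10⁻⁵ × 22.4 × 32,182,929 ≈ 8,059.6 × g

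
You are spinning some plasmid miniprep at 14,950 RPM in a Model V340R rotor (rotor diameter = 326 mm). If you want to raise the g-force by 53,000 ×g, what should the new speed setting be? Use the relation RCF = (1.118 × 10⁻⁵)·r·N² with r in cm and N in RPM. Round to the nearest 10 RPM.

22680 RPM

r = 326 mm / 2 = 163 mm = 16.3 cm
Current RCF = 1.118 × 10⁻⁵ × 16.3 × (14950)² = 1.118 × 10⁻⁵ × 16.3 × 223,502,500 ≈ 40,729.8 × g
Target RCF = 40,729.8 + 53,000 = 93,729.8 × g
N² = 93,729.8 / (18.2234 × 10⁻⁵) = 514,337,610
N ≈ √514,337,610 ≈ 22,679.0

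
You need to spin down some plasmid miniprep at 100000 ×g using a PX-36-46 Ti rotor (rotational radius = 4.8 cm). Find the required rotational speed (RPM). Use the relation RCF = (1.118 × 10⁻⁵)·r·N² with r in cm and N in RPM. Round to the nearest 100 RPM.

≈ 43200 RPM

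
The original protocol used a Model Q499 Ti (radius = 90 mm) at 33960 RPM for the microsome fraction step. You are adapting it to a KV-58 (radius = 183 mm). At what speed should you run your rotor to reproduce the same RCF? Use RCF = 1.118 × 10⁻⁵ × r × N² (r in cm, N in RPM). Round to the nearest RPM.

Original rotor: r = 90 mm = 9.0 cm
RCF = 1.118 × 10⁻⁵ × r × N²
RCF_original = 1.118 × 10⁻⁵ × 9 × (33960)² = 1.118 × 10⁻⁵ × 9 × 1,153,281,600 ≈ 116,043.2 × g
Your rotor: r = 183 mm = 18.3 cm
116,043.2 = 1.118 × 10⁻⁵ × 18.3 × N²
N² = 116,043.2 / (20.4594 × 10⁻⁵) = 567,187,699
N ≈ √567,187,699 ≈ 23,815.7

≈ 23816 RPM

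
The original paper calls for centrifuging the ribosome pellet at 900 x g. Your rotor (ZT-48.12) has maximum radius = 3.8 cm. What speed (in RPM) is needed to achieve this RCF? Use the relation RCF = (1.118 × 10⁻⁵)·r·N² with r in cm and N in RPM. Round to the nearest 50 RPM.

900 = 1.118 × 10⁻⁵ × 3.8 × N²
N² = 900 / (4.2484 × 10⁻⁵) = 21,184,446
N ≈ √21,184,446 ≈ 4,602.7

≈ 4600 RPM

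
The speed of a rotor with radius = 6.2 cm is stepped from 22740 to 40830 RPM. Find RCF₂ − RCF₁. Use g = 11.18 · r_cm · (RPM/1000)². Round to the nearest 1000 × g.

RCF₁ = 11.18 × 6.2 × (22.74)² = 11.18 × 6.2 × 517.1076 ≈ 35,843.8 × g
RCF₂ = 11.18 × 6.2 × (40.83)² = 11.18 × 6.2 × 1,667.0889 ≈ 115,555.9 × g
Increase = 115,555.9 − 35,843.8 = 79,712.1

≈ 80000 × g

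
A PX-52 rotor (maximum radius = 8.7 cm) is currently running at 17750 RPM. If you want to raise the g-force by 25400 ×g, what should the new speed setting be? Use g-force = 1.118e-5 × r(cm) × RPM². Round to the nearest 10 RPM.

≈ 24000 RPM

Current RCF = 1.118 × 10⁻⁵ × 8.7 × (17750)² = 1.118 × 10⁻⁵ × 8.7 × 315,062,500 ≈ 30,644.9 × g
Target RCF = 30,644.9 + 25,400 = 56,044.9 × g
N² = 56,044.9 / (9.7266 × 10⁻⁵) = 576,202,373
N ≈ √576,202,373 ≈ 24,004.2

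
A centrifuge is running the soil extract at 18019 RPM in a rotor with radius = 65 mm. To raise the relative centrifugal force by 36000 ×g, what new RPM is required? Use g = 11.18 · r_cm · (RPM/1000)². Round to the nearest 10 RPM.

r = 65 mm = 6.5 cm
Current RCF = 11.18 × 6.5 × (18.019)² = 11.18 × 6.5 × 324.684361 ≈ 23,594.8 × g
Target RCF = 23,594.8 + 36,000 = 59,594.8 × g
(N/1000)² = 59,594.8 / 72.67 = 820.0743
N = 1000 × √820.0743 ≈ 28,636.9

28640 RPM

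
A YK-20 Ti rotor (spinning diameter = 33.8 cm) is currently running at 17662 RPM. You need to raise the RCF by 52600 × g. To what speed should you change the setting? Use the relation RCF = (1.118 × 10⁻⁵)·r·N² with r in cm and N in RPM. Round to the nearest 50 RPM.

r = 33.8 / 2 = 16.9 cm
Current RCF = 1.118 × 10⁻⁵ × 16.9 × (17662)² = 1.118 × 10⁻⁵ × 16.9 × 311,946,244 ≈ 58,939.7 × g
Target RCF = 58,939.7 + 52,600 = 111,539.7 × g
N² = 111,539.7 / (18.8942 × 10⁻⁵) = 590,338,305
N ≈ √590,338,305 ≈ 24,296.9

N₂ ≈ 24300 RPM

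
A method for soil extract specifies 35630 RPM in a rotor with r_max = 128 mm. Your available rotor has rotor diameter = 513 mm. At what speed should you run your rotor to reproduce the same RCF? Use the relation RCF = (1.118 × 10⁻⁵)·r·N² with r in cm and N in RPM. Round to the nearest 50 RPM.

Original rotor: r = 128 mm = 12.8 cm
RCF = 1.118 × 10⁻⁵ × r × N²
RCF_original = 1.118 × 10⁻⁵ × 12.8 × (35630)² = 1.118 × 10⁻⁵ × 12.8 × 1,269,496,900 ≈ 181,670.1 × g
Your rotor: r = 513 mm / 2 = 256.5 mm = 25.65 cm
181,670.1 = 1.118 × 10⁻⁵ × 25.65 × N²
N² = 181,670.1 / (28.6767 × 10⁻⁵) = 633,511,178
N ≈ √633,511,178 ≈ 25,169.6

25150 RPM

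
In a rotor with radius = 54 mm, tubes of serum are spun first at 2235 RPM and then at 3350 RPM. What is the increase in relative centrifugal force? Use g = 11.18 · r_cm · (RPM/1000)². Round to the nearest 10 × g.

r = 54 mm = 5.4 cm
RCF₁ = 11.18 × 5.4 × (2.235)² = 11.18 × 5.4 × 4.995225 ≈ 301.6 × g
RCF₂ = 11.18 × 5.4 × (3.35)² = 11.18 × 5.4 × 11.2225 ≈ 677.5 × g
Increase = 677.5 − 301.6 = 375.9

≈ 380 x g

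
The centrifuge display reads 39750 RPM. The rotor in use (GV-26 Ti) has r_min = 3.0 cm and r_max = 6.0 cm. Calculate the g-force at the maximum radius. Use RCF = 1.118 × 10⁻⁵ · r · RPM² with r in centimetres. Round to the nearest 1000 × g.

≈ 106000 g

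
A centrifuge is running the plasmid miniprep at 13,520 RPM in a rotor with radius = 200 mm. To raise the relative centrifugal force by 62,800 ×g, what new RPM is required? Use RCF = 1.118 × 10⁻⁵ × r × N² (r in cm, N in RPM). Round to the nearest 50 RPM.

21550 RPM

r = 200 mm = 20.0 cm
Current RCF = 1.118 × 10⁻⁵ × 20 × (13520)² = 1.118 × 10⁻⁵ × 20 × 182,790,400 ≈ 40,871.9 × g
Target RCF = 40,871.9 + 62,800 = 103,671.9 × g
N² = 103,671.9 / (22.36 × 10⁻⁵) = 463,648,927
N ≈ √463,648,927 ≈ 21,532.5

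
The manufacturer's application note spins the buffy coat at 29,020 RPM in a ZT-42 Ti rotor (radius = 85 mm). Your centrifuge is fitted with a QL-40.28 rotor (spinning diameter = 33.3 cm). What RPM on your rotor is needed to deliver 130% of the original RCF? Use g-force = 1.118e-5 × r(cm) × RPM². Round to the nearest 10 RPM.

23640 RPM

Original rotor: r = 85 mm = 8.5 cm
RCF = 1.118 × 10⁻⁵ × r × N²
RCF_original = 1.118 × 10⁻⁵ × 8.5 × (29020)² = 1.118 × 10⁻⁵ × 8.5 × 842,160,400 ≈ 80,030.5 × g
Target RCF = 1.3 × 80,030.5 ≈ 104,039.7 × g
Your rotor: r = 33.3 / 2 = 16.65 cm
104,039.7 = 1.118 × 10⁻⁵ × 16.65 × N²
N² = 104,039.7 / (18.6147 × 10⁻⁵) = 558,911,505
N ≈ √558,911,505 ≈ 23,641.3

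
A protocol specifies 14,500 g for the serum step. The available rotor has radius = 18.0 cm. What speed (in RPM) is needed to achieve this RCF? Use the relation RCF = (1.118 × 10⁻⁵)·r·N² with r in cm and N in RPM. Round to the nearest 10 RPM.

≈ 8490 RPM

RCF = 1.118 × 10⁻⁵ × r × N²
14,500 = 1.118 × 10⁻⁵ × 18 × N²
N² = 14,500 / (20.124 × 10⁻⁵) = 72,053,270
N ≈ √72,053,270 ≈ 8,488.4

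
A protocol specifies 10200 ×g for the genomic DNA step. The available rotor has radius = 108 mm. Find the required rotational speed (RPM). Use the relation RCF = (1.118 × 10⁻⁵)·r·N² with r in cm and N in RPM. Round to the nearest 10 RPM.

9190 RPM

r = 108 mm = 10.8 cm
RCF = 1.118 × 10⁻⁵ × r × N²
10,200 = 1.118 × 10⁻⁵ × 10.8 × N²
N² = 10,200 / (12.0744 × 10⁻⁵) = 84,476,247
N ≈ √84,476,247 ≈ 9,191.1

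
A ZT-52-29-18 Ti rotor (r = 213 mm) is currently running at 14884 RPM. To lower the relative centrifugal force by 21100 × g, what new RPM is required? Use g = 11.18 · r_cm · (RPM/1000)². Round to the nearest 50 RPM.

r = 213 mm = 21.3 cm
Current RCF = 11.18 × 21.3 × (14.884)² = 11.18 × 21.3 × 221.533456 ≈ 52,754.6 × g
Target RCF = 52,754.6 − 21,100 = 31,654.6 × g
(N/1000)² = 31,654.6 / 238.134 = 132.9277
N = 1000 × √132.9277 ≈ 11,529.4

11550 RPM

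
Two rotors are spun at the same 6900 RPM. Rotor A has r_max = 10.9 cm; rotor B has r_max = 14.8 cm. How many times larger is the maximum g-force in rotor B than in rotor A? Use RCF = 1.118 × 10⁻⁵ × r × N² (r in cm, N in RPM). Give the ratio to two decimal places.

1.36

At fixed N, RCF ∝ r, so RCF_B/RCF_A = r_B/r_A = 14.8 / 10.9 = 1.3578.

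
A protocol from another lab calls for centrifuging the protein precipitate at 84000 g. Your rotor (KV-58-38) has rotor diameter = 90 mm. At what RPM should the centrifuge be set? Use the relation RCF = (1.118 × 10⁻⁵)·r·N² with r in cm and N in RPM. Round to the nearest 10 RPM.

r = 90 mm / 2 = 45 mm = 4.5 cm
84,000 = 1.118 × 10⁻⁵ × 4.5 × N²
N² = 84,000 / (5.031 × 10⁻⁵) = 1,669,648,181
N ≈ √1,669,648,181 ≈ 40,861.3

≈ 40860 RPM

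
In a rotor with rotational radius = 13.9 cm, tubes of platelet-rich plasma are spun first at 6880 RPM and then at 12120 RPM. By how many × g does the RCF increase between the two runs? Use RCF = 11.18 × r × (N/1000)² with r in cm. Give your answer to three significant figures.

RCF₁ = 11.18 × 13.9 × (6.88)² = 11.18 × 13.9 × 47.3344 ≈ 7,355.9 × g
RCF₂ = 11.18 × 13.9 × (12.12)² = 11.18 × 13.9 × 146.8944 ≈ 22,827.7 × g
Increase = 22,827.7 − 7,355.9 = 15,471.8

15500 × g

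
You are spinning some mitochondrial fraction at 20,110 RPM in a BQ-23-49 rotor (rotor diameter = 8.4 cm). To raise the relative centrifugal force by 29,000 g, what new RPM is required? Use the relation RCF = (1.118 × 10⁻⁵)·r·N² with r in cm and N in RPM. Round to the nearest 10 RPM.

≈ 31970 RPM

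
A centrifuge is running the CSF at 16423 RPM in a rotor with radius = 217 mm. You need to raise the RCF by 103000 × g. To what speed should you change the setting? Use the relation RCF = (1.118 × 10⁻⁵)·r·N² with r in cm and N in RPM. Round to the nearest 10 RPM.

≈ 26350 RPM

r = 217 mm = 21.7 cm
Current RCF = 1.118 × 10⁻⁵ × 21.7 × (16423)² = 1.118 × 10⁻⁵ × 21.7 × 269,714,929 ≈ 65,434.5 × g
Target RCF = 65,434.5 + 103,000 = 168,434.5 × g
N² = 168,434.5 / (24.2606 × 10⁻⁵) = 694,271,782
N ≈ √694,271,782 ≈ 26,349.0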